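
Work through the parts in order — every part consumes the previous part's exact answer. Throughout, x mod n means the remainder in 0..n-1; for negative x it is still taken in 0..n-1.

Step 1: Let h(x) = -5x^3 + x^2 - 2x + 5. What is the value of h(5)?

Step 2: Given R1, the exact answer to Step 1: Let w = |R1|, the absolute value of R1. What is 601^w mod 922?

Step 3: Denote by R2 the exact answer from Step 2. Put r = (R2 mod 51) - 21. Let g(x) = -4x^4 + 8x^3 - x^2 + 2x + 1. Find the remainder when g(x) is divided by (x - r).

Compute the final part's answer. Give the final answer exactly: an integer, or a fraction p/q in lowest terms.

-14

Step 1: -5*(5)^3 + 1*(5)^2 - 2*(5)^1 + 5 = (-625) + (25) + (-10) + (5) = -605; answer -605
Step 2: R1 = -605; w = 605; squarings mod 922: 601^1=601, 601^2=699, 601^4=863, 601^8=715, 601^16=437, 601^32=115, 601^64=317, 601^128=913, 601^256=81, 601^512=107; 601^605 = 601^1 * 601^4 * 601^8 * 601^16 * 601^64 * 601^512 = 275 (mod 922); answer 275
Step 3: R2 = 275; r = -1; remainder = value at the root: -4*(-1)^4 + 8*(-1)^3 - 1*(-1)^2 + 2*(-1)^1 + 1 = (-4) + (-8) + (-1) + (-2) + (1) = -14; answer -14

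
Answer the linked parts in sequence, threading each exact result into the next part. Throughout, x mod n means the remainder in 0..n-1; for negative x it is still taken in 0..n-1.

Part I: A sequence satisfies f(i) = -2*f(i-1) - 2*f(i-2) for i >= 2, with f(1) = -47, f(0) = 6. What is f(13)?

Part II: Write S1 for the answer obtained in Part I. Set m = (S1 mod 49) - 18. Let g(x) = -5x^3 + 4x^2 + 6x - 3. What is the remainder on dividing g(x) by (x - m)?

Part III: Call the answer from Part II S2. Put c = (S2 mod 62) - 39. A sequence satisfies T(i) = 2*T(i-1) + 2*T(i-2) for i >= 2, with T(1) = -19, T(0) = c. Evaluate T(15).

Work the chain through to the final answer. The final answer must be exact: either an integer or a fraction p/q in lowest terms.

Part I: f(2) = -2*(-47) - 2*(6) = 82; iterating: f(2)=82, f(3)=-70, f(4)=-24, f(5)=188, f(6)=-328, f(7)=280, f(8)=96, f(9)=-752, f(10)=1312, f(11)=-1120, f(12)=-384, f(13)=3008; answer 3008
Part II: S1 = 3008; m = 1; remainder = value at the root: -5*(1)^3 + 4*(1)^2 + 6*(1)^1 - 3 = (-5) + (4) + (6) + (-3) = 2; answer 2
Part III: S2 = 2; c = -37; T(2) = 2*(-19) + 2*(-37) = -112; iterating: T(2)=-112, T(3)=-262, T(4)=-748, T(5)=-2020, T(6)=-5536, T(7)=-15112, T(8)=-41296, T(9)=-112816, T(10)=-308224, T(11)=-842080, T(12)=-2300608, T(13)=-6285376, T(14)=-17171968, T(15)=-46914688; answer -46914688

-46914688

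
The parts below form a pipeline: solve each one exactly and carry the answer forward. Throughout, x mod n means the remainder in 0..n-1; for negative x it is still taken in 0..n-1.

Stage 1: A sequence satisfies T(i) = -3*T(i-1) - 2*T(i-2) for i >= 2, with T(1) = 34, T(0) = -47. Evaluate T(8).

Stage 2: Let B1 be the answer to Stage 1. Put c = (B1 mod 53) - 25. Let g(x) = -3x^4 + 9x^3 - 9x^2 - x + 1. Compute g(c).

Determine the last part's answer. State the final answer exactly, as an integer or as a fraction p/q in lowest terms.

Stage 1: T(2) = -3*(34) - 2*(-47) = -8; iterating: T(2)=-8, T(3)=-44, T(4)=148, T(5)=-356, T(6)=772, T(7)=-1604, T(8)=3268; answer 3268
Stage 2: B1 = 3268; c = 10; -3*(10)^4 + 9*(10)^3 - 9*(10)^2 - 1*(10)^1 + 1 = (-30000) + (9000) + (-900) + (-10) + (1) = -21909; answer -21909

-21909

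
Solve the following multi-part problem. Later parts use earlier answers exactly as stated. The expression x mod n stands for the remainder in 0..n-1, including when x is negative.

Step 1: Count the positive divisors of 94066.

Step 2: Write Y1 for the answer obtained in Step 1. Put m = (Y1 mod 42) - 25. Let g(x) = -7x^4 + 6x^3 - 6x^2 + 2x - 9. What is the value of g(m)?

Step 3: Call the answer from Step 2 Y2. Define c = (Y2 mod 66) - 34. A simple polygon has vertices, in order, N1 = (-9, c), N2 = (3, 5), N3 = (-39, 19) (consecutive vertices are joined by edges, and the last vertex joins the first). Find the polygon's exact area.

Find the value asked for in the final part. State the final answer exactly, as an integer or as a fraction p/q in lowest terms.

693

Step 1: 94066 = 2 * 7 * 6719; number of divisors = (1+1) * (1+1) * (1+1) = 8; answer 8
Step 2: Y1 = 8; m = -17; -7*(-17)^4 + 6*(-17)^3 - 6*(-17)^2 + 2*(-17)^1 - 9 = (-584647) + (-29478) + (-1734) + (-34) + (-9) = -615902; answer -615902
Step 3: Y2 = -615902; c = -24; cross terms: (-9*5 - 3*-24)=27, (3*19 - -39*5)=252, (-39*-24 - -9*19)=1107; twice the area = |1386| = 1386; area = 693; answer 693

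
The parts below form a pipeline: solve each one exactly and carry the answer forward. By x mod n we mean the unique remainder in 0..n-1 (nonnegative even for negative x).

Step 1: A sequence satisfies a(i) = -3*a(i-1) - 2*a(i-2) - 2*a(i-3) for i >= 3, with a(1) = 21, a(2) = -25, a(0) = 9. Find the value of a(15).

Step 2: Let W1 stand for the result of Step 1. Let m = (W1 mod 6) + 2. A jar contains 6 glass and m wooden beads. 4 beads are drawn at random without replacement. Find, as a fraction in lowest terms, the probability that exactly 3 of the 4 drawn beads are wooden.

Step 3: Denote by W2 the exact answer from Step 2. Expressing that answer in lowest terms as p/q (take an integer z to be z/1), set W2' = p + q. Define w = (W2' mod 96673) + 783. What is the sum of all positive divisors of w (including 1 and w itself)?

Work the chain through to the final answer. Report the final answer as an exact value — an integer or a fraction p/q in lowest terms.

1995

Step 1: a(3) = -3*(-25) - 2*(21) - 2*(9) = 15; iterating: a(3)=15, a(4)=-37, a(5)=131, a(6)=-349, a(7)=859, a(8)=-2141, a(9)=5403, a(10)=-13645, a(11)=34411, a(12)=-86749, a(13)=218715, a(14)=-551469, a(15)=1390475; answer 1390475
Step 2: W1 = 1390475; m = 7; total draws C(13,4) = 715; favorable C(7,3)*C(6,1) = 210; P = 42/143; answer 42/143
Step 3: W2 = 42/143; threaded value p + q = 185; w = 968; 968 = 2^3 * 11^2; sigma = (1 + 2 + 4 + 8) * (1 + 11 + 121) = 15 * 133 = 1995; answer 1995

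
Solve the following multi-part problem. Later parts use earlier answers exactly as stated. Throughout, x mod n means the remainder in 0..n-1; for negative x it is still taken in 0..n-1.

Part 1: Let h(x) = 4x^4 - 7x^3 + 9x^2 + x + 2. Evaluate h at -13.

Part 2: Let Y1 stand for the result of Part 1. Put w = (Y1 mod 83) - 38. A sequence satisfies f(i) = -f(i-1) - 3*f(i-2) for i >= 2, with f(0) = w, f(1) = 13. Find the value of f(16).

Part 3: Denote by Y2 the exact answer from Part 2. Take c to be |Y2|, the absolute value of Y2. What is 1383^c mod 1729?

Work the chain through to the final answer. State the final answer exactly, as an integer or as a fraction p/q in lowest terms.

333

Part 1: 4*(-13)^4 - 7*(-13)^3 + 9*(-13)^2 + 1*(-13)^1 + 2 = (114244) + (15379) + (1521) + (-13) + (2) = 131133; answer 131133
Part 2: Y1 = 131133; w = 38; f(2) = -1*(13) - 3*(38) = -127; iterating: f(2)=-127, f(3)=88, f(4)=293, f(5)=-557, f(6)=-322, f(7)=1993, f(8)=-1027, f(9)=-4952, f(10)=8033, f(11)=6823, f(12)=-30922, f(13)=10453, f(14)=82313, f(15)=-113672, f(16)=-133267; answer -133267
Part 3: Y2 = -133267; c = 133267; squarings mod 1729: 1383^1=1383, 1383^2=415, 1383^4=1054, 1383^8=898, 1383^16=690, 1383^32=625, 1383^64=1600, 1383^128=1080, 1383^256=1054, 1383^512=898, 1383^1024=690, 1383^2048=625, 1383^4096=1600, 1383^8192=1080, 1383^16384=1054, 1383^32768=898, 1383^65536=690, 1383^131072=625; 1383^133267 = 1383^1 * 1383^2 * 1383^16 * 1383^128 * 1383^2048 * 1383^131072 = 333 (mod 1729); answer 333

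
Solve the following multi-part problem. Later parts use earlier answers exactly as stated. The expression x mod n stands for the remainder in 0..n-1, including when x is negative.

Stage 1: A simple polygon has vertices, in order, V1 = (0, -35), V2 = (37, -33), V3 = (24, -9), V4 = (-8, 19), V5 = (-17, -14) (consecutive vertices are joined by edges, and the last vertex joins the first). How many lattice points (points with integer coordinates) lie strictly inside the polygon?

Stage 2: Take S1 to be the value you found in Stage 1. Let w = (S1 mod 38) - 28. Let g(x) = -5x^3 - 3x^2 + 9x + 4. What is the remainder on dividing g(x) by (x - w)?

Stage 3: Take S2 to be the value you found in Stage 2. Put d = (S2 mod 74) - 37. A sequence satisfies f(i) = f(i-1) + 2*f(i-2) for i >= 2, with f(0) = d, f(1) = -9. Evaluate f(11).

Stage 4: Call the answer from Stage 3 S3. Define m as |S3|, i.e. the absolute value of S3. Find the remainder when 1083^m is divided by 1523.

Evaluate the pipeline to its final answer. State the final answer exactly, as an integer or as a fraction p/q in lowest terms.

300

Stage 1: cross terms: (0*-33 - 37*-35)=1295, (37*-9 - 24*-33)=459, (24*19 - -8*-9)=384, (-8*-14 - -17*19)=435, (-17*-35 - 0*-14)=595; twice the area = |3168| = 3168; area = 1584; boundary points = 1 + 1 + 4 + 3 + 1 = 10; strictly interior points = area - boundary/2 + 1 = 1580; answer 1580
Stage 2: S1 = 1580; w = -6; remainder = value at the root: -5*(-6)^3 - 3*(-6)^2 + 9*(-6)^1 + 4 = (1080) + (-108) + (-54) + (4) = 922; answer 922
Stage 3: S2 = 922; d = -3; f(2) = 1*(-9) + 2*(-3) = -15; iterating: f(2)=-15, f(3)=-33, f(4)=-63, f(5)=-129, f(6)=-255, f(7)=-513, f(8)=-1023, f(9)=-2049, f(10)=-4095, f(11)=-8193; answer -8193
Stage 4: S3 = -8193; m = 8193; squarings mod 1523: 1083^1=1083, 1083^2=179, 1083^4=58, 1083^8=318, 1083^16=606, 1083^32=193, 1083^64=697, 1083^128=1495, 1083^256=784, 1083^512=887, 1083^1024=901, 1083^2048=42, 1083^4096=241, 1083^8192=207; 1083^8193 = 1083^1 * 1083^8192 = 300 (mod 1523); answer 300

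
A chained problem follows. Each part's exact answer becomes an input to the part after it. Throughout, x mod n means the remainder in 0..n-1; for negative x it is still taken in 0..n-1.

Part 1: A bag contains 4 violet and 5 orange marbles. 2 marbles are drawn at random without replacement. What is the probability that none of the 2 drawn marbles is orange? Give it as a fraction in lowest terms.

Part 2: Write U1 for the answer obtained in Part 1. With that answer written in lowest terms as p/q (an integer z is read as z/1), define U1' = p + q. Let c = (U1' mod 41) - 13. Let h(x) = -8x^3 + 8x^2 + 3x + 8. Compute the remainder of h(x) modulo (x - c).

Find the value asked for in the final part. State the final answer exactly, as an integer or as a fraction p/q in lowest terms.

Part 1: total draws C(9,2) = 36; favorable C(4,2) = 6; P = 1/6; answer 1/6
Part 2: U1 = 1/6; threaded value p + q = 7; c = -6; remainder = value at the root: -8*(-6)^3 + 8*(-6)^2 + 3*(-6)^1 + 8 = (1728) + (288) + (-18) + (8) = 2006; answer 2006

2006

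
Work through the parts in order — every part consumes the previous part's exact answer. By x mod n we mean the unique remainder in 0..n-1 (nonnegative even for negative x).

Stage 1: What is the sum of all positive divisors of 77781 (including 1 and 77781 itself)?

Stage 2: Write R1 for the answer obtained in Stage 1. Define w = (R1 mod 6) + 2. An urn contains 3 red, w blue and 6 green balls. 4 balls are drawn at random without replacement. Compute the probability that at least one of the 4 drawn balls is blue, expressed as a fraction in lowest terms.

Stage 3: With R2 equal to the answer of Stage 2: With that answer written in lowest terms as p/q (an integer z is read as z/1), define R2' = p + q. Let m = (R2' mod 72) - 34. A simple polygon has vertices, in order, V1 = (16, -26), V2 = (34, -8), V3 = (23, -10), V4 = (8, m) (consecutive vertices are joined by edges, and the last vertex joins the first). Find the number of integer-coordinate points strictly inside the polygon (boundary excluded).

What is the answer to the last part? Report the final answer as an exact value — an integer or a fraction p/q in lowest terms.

Stage 1: 77781 = 3 * 11 * 2357; sigma = (1 + 3) * (1 + 11) * (1 + 2357) = 4 * 12 * 2358 = 113184; answer 113184
Stage 2: R1 = 113184; w = 2; total draws C(11,4) = 330; complement C(9,4) = 126; favorable 330 - 126 = 204; P = 34/55; answer 34/55
Stage 3: R2 = 34/55; threaded value p + q = 89; m = -17; cross terms: (16*-8 - 34*-26)=756, (34*-10 - 23*-8)=-156, (23*-17 - 8*-10)=-311, (8*-26 - 16*-17)=64; twice the area = |353| = 353; area = 353/2; boundary points = 18 + 1 + 1 + 1 = 21; strictly interior points = area - boundary/2 + 1 = 167; answer 167

167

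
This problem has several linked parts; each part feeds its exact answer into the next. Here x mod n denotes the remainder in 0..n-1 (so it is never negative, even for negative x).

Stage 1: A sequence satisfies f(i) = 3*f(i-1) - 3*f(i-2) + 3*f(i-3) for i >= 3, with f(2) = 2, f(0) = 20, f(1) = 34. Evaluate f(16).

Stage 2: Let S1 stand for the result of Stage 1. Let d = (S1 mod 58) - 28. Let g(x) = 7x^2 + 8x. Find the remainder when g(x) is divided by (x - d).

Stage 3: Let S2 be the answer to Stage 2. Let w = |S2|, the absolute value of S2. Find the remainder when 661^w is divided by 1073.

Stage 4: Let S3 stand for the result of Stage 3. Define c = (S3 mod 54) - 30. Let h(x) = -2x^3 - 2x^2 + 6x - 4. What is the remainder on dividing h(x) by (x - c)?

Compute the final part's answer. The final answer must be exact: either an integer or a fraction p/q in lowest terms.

Stage 1: f(3) = 3*(2) - 3*(34) + 3*(20) = -36; iterating: f(3)=-36, f(4)=-12, f(5)=78, f(6)=162, f(7)=216, f(8)=396, f(9)=1026, f(10)=2538, f(11)=5724, f(12)=12636, f(13)=28350, f(14)=64314, f(15)=145800, f(16)=329508; answer 329508
Stage 2: S1 = 329508; d = -18; remainder = value at the root: 7*(-18)^2 + 8*(-18)^1 = (2268) + (-144) = 2124; answer 2124
Stage 3: S2 = 2124; w = 2124; squarings mod 1073: 661^1=661, 661^2=210, 661^4=107, 661^8=719, 661^16=848, 661^32=194, 661^64=81, 661^128=123, 661^256=107, 661^512=719, 661^1024=848, 661^2048=194; 661^2124 = 661^4 * 661^8 * 661^64 * 661^2048 = 741 (mod 1073); answer 741
Stage 4: S3 = 741; c = 9; remainder = value at the root: -2*(9)^3 - 2*(9)^2 + 6*(9)^1 - 4 = (-1458) + (-162) + (54) + (-4) = -1570; answer -1570

-1570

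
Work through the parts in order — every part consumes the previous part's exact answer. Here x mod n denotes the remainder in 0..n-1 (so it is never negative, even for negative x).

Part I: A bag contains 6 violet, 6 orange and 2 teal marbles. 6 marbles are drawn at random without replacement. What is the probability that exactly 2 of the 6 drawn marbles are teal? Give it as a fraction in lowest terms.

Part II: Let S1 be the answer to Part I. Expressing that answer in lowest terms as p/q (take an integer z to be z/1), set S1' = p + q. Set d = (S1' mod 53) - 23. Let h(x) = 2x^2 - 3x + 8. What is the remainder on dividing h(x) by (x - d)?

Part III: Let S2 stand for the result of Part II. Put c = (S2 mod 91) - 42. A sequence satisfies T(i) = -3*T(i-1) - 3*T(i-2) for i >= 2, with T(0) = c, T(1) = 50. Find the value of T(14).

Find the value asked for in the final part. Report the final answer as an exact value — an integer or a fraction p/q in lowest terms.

Part I: total draws C(14,6) = 3003; favorable C(2,2)*C(12,4) = 495; P = 15/91; answer 15/91
Part II: S1 = 15/91; threaded value p + q = 106; d = -23; remainder = value at the root: 2*(-23)^2 - 3*(-23)^1 + 8 = (1058) + (69) + (8) = 1135; answer 1135
Part III: S2 = 1135; c = 1; T(2) = -3*(50) - 3*(1) = -153; iterating: T(2)=-153, T(3)=309, T(4)=-468, T(5)=477, T(6)=-27, T(7)=-1350, T(8)=4131, T(9)=-8343, T(10)=12636, T(11)=-12879, T(12)=729, T(13)=36450, T(14)=-111537; answer -111537

-111537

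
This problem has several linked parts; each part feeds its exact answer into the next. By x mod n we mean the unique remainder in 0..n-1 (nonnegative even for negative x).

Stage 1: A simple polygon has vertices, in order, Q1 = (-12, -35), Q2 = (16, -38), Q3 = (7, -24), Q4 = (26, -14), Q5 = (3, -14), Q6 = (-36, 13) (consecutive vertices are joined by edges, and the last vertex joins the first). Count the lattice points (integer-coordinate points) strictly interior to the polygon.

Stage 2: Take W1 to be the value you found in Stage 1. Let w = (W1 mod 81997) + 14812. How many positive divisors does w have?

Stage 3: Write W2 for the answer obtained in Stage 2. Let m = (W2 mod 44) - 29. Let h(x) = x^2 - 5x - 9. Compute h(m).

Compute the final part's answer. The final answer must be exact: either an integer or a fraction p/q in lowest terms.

Stage 1: cross terms: (-12*-38 - 16*-35)=1016, (16*-24 - 7*-38)=-118, (7*-14 - 26*-24)=526, (26*-14 - 3*-14)=-322, (3*13 - -36*-14)=-465, (-36*-35 - -12*13)=1416; twice the area = |2053| = 2053; area = 2053/2; boundary points = 1 + 1 + 1 + 23 + 3 + 24 = 53; strictly interior points = area - boundary/2 + 1 = 1001; answer 1001
Stage 2: W1 = 1001; w = 15813; 15813 = 3^2 * 7 * 251; number of divisors = (2+1) * (1+1) * (1+1) = 12; answer 12
Stage 3: W2 = 12; m = -17; 1*(-17)^2 - 5*(-17)^1 - 9 = (289) + (85) + (-9) = 365; answer 365

365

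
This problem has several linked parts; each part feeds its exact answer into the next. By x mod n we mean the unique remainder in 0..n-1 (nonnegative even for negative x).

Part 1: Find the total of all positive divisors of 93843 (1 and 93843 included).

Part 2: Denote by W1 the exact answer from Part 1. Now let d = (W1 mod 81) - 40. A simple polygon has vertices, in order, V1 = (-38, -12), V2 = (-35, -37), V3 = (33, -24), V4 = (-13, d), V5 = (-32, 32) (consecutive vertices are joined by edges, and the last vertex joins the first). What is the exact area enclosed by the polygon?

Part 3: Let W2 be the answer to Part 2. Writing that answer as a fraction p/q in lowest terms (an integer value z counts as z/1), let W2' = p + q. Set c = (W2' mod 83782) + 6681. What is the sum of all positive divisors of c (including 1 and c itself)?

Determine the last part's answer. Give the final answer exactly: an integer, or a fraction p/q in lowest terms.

Part 1: 93843 = 3^2 * 10427; sigma = (1 + 3 + 9) * (1 + 10427) = 13 * 10428 = 135564; answer 135564
Part 2: W1 = 135564; d = 11; cross terms: (-38*-37 - -35*-12)=986, (-35*-24 - 33*-37)=2061, (33*11 - -13*-24)=51, (-13*32 - -32*11)=-64, (-32*-12 - -38*32)=1600; twice the area = |4634| = 4634; area = 2317; answer 2317
Part 3: W2 = 2317; threaded value p + q = 2318; c = 8999; 8999 is prime, so its only divisors are 1 and 8999; sigma = 1 + 8999 = 9000; answer 9000

9000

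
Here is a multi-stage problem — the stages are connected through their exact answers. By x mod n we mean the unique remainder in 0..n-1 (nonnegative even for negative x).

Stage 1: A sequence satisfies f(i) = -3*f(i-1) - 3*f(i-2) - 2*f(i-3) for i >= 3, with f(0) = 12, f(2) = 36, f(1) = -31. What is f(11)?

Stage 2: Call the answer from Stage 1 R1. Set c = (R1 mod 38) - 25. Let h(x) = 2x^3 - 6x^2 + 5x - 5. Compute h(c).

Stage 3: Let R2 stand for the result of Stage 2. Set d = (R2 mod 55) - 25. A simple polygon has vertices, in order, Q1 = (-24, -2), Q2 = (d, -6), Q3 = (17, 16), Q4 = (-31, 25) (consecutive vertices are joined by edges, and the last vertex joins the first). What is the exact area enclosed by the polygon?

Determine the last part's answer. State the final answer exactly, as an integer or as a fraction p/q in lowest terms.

1487/2

Stage 1: f(3) = -3*(36) - 3*(-31) - 2*(12) = -39; iterating: f(3)=-39, f(4)=71, f(5)=-168, f(6)=369, f(7)=-745, f(8)=1464, f(9)=-2895, f(10)=5783, f(11)=-11592; answer -11592
Stage 2: R1 = -11592; c = 11; 2*(11)^3 - 6*(11)^2 + 5*(11)^1 - 5 = (2662) + (-726) + (55) + (-5) = 1986; answer 1986
Stage 3: R2 = 1986; d = -19; cross terms: (-24*-6 - -19*-2)=106, (-19*16 - 17*-6)=-202, (17*25 - -31*16)=921, (-31*-2 - -24*25)=662; twice the area = |1487| = 1487; area = 1487/2; answer 1487/2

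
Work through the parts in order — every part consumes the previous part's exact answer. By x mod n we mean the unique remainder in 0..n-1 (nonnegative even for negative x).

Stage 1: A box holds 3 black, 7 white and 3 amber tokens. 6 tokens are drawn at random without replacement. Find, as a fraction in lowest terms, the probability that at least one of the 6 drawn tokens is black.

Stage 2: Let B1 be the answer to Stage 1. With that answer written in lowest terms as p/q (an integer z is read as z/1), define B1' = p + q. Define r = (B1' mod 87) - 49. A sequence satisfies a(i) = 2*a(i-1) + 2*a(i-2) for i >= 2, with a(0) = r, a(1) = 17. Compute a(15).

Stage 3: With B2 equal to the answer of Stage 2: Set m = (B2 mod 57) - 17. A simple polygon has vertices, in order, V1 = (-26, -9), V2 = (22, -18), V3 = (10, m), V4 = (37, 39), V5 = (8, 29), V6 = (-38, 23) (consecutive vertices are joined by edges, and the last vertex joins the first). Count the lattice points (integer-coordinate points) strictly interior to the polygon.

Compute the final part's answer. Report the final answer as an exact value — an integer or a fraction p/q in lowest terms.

Stage 1: total draws C(13,6) = 1716; complement C(10,6) = 210; favorable 1716 - 210 = 1506; P = 251/286; answer 251/286
Stage 2: B1 = 251/286; threaded value p + q = 537; r = -34; a(2) = 2*(17) + 2*(-34) = -34; iterating: a(2)=-34, a(3)=-34, a(4)=-136, a(5)=-340, a(6)=-952, a(7)=-2584, a(8)=-7072, a(9)=-19312, a(10)=-52768, a(11)=-144160, a(12)=-393856, a(13)=-1076032, a(14)=-2939776, a(15)=-8031616; answer -8031616
Stage 3: B2 = -8031616; m = 9; cross terms: (-26*-18 - 22*-9)=666, (22*9 - 10*-18)=378, (10*39 - 37*9)=57, (37*29 - 8*39)=761, (8*23 - -38*29)=1286, (-38*-9 - -26*23)=940; twice the area = |4088| = 4088; area = 2044; boundary points = 3 + 3 + 3 + 1 + 2 + 4 = 16; strictly interior points = area - boundary/2 + 1 = 2037; answer 2037

2037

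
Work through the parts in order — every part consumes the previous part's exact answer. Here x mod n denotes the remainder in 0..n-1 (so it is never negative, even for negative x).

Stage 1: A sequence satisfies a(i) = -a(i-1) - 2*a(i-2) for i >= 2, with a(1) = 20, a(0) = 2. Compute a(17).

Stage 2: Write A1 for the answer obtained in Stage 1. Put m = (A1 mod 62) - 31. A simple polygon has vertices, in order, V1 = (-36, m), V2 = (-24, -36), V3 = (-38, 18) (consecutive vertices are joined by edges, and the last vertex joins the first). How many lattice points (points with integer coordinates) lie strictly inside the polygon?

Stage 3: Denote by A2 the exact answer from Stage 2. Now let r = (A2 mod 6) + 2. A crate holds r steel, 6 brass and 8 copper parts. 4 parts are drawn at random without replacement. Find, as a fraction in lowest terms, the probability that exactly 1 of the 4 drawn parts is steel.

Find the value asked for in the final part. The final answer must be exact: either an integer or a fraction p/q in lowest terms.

Stage 1: a(2) = -1*(20) - 2*(2) = -24; iterating: a(2)=-24, a(3)=-16, a(4)=64, a(5)=-32, a(6)=-96, a(7)=160, a(8)=32, a(9)=-352, a(10)=288, a(11)=416, a(12)=-992, a(13)=160, a(14)=1824, a(15)=-2144, a(16)=-1504, a(17)=5792; answer 5792
Stage 2: A1 = 5792; m = -5; cross terms: (-36*-36 - -24*-5)=1176, (-24*18 - -38*-36)=-1800, (-38*-5 - -36*18)=838; twice the area = |214| = 214; area = 107; boundary points = 1 + 2 + 1 = 4; strictly interior points = area - boundary/2 + 1 = 106; answer 106
Stage 3: A2 = 106; r = 6; total draws C(20,4) = 4845; favorable C(6,1)*C(14,3) = 2184; P = 728/1615; answer 728/1615

728/1615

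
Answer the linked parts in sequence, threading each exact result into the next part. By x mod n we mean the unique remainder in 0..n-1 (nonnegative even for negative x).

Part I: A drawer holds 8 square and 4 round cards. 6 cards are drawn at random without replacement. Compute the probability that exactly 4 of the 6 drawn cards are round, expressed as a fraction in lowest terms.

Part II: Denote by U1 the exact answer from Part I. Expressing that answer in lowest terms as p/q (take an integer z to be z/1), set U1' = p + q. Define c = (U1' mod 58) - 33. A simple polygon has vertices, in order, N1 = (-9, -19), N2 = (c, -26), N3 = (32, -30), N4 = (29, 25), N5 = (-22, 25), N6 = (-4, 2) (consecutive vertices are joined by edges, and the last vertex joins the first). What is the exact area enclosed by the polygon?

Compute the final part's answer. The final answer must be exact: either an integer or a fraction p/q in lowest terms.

2075

Part I: total draws C(12,6) = 924; favorable C(4,4)*C(8,2) = 28; P = 1/33; answer 1/33
Part II: U1 = 1/33; threaded value p + q = 34; c = 1; cross terms: (-9*-26 - 1*-19)=253, (1*-30 - 32*-26)=802, (32*25 - 29*-30)=1670, (29*25 - -22*25)=1275, (-22*2 - -4*25)=56, (-4*-19 - -9*2)=94; twice the area = |4150| = 4150; area = 2075; answer 2075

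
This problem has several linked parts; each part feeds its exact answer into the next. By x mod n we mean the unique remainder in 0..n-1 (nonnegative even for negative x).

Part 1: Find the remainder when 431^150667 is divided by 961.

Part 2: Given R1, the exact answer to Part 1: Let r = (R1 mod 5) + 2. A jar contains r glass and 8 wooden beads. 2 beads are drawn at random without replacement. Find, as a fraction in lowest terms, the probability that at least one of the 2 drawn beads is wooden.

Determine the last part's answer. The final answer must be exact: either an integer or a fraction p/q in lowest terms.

Part 1: squarings mod 961: 431^1=431, 431^2=288, 431^4=298, 431^8=392, 431^16=865, 431^32=567, 431^64=515, 431^128=950, 431^256=121, 431^512=226, 431^1024=143, 431^2048=268, 431^4096=710, 431^8192=536, 431^16384=918, 431^32768=888, 431^65536=524, 431^131072=691; 431^150667 = 431^1 * 431^2 * 431^8 * 431^128 * 431^1024 * 431^2048 * 431^16384 * 431^131072 = 293 (mod 961); answer 293
Part 2: R1 = 293; r = 5; total draws C(13,2) = 78; complement C(5,2) = 10; favorable 78 - 10 = 68; P = 34/39; answer 34/39

34/39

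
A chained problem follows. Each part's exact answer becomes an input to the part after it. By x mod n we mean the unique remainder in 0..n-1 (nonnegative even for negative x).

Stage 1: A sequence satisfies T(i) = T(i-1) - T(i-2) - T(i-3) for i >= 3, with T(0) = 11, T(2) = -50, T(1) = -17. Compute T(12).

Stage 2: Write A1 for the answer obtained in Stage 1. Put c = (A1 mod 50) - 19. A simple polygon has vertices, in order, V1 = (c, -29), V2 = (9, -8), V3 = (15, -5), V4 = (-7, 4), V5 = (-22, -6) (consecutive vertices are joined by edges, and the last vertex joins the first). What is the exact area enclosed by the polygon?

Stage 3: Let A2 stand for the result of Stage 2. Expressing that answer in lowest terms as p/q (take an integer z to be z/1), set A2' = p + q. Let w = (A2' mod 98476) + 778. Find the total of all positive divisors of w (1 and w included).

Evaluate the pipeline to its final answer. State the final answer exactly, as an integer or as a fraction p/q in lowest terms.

1862

Stage 1: T(3) = 1*(-50) - 1*(-17) - 1*(11) = -44; iterating: T(3)=-44, T(4)=23, T(5)=117, T(6)=138, T(7)=-2, T(8)=-257, T(9)=-393, T(10)=-134, T(11)=516, T(12)=1043; answer 1043
Stage 2: A1 = 1043; c = 24; cross terms: (24*-8 - 9*-29)=69, (9*-5 - 15*-8)=75, (15*4 - -7*-5)=25, (-7*-6 - -22*4)=130, (-22*-29 - 24*-6)=782; twice the area = |1081| = 1081; area = 1081/2; answer 1081/2
Stage 3: A2 = 1081/2; threaded value p + q = 1083; w = 1861; 1861 is prime, so its only divisors are 1 and 1861; sigma = 1 + 1861 = 1862; answer 1862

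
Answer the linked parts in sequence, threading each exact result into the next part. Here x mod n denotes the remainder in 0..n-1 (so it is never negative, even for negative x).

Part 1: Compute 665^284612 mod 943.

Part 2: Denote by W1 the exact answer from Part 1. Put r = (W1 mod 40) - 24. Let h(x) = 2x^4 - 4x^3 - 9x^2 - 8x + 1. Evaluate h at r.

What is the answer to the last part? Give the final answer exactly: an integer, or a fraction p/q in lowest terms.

6

Part 1: squarings mod 943: 665^1=665, 665^2=901, 665^4=821, 665^8=739, 665^16=124, 665^32=288, 665^64=903, 665^128=657, 665^256=698, 665^512=616, 665^1024=370, 665^2048=165, 665^4096=821, 665^8192=739, 665^16384=124, 665^32768=288, 665^65536=903, 665^131072=657, 665^262144=698; 665^284612 = 665^4 * 665^64 * 665^128 * 665^256 * 665^512 * 665^1024 * 665^4096 * 665^16384 * 665^262144 = 903 (mod 943); answer 903
Part 2: W1 = 903; r = -1; 2*(-1)^4 - 4*(-1)^3 - 9*(-1)^2 - 8*(-1)^1 + 1 = (2) + (4) + (-9) + (8) + (1) = 6; answer 6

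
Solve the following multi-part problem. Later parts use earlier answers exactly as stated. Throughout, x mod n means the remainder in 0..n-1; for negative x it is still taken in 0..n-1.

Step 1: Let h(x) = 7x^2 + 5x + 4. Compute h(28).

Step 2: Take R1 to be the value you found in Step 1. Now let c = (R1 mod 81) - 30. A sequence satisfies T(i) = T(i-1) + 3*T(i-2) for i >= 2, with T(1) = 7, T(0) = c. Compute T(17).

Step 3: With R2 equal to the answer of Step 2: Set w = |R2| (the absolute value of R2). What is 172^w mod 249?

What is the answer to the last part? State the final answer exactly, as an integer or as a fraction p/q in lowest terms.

Step 1: 7*(28)^2 + 5*(28)^1 + 4 = (5488) + (140) + (4) = 5632; answer 5632
Step 2: R1 = 5632; c = 13; T(2) = 1*(7) + 3*(13) = 46; iterating: T(2)=46, T(3)=67, T(4)=205, T(5)=406, T(6)=1021, T(7)=2239, T(8)=5302, T(9)=12019, T(10)=27925, T(11)=63982, T(12)=147757, T(13)=339703, T(14)=782974, T(15)=1802083, T(16)=4151005, T(17)=9557254; answer 9557254
Step 3: R2 = 9557254; w = 9557254; squarings mod 249: 172^1=172, 172^2=202, 172^4=217, 172^8=28, 172^16=37, 172^32=124, 172^64=187, 172^128=109, 172^256=178, 172^512=61, 172^1024=235, 172^2048=196, 172^4096=70, 172^8192=169, 172^16384=175, 172^32768=247, 172^65536=4, 172^131072=16, 172^262144=7, 172^524288=49, 172^1048576=160, 172^2097152=202, 172^4194304=217, 172^8388608=28; 172^9557254 = 172^2 * 172^4 * 172^256 * 172^1024 * 172^4096 * 172^16384 * 172^32768 * 172^65536 * 172^1048576 * 172^8388608 = 7 (mod 249); answer 7

7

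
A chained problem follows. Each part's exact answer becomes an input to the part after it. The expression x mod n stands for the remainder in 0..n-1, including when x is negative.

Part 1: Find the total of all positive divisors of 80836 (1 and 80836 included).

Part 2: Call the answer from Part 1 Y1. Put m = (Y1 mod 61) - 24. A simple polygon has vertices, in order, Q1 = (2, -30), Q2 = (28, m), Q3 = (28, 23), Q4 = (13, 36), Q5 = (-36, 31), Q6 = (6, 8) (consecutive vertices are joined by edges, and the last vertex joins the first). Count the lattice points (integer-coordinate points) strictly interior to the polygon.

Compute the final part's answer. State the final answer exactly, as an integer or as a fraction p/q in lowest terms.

Part 1: 80836 = 2^2 * 7 * 2887; sigma = (1 + 2 + 4) * (1 + 7) * (1 + 2887) = 7 * 8 * 2888 = 161728; answer 161728
Part 2: Y1 = 161728; m = -7; cross terms: (2*-7 - 28*-30)=826, (28*23 - 28*-7)=840, (28*36 - 13*23)=709, (13*31 - -36*36)=1699, (-36*8 - 6*31)=-474, (6*-30 - 2*8)=-196; twice the area = |3404| = 3404; area = 1702; boundary points = 1 + 30 + 1 + 1 + 1 + 2 = 36; strictly interior points = area - boundary/2 + 1 = 1685; answer 1685

1685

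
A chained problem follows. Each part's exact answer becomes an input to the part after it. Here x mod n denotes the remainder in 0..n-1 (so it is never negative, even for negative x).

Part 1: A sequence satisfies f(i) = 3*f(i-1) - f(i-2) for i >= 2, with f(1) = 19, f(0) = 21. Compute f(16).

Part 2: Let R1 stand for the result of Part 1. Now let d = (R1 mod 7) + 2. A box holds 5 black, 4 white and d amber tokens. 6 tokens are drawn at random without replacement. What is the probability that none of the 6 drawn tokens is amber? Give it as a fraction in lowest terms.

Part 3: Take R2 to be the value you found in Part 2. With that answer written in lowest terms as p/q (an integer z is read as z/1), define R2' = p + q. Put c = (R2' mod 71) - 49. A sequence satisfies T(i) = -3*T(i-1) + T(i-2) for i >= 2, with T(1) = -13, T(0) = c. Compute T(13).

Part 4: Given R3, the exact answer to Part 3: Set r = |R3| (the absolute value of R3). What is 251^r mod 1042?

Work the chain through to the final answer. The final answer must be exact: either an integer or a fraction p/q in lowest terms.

483

Part 1: f(2) = 3*(19) - 1*(21) = 36; iterating: f(2)=36, f(3)=89, f(4)=231, f(5)=604, f(6)=1581, f(7)=4139, f(8)=10836, f(9)=28369, f(10)=74271, f(11)=194444, f(12)=509061, f(13)=1332739, f(14)=3489156, f(15)=9134729, f(16)=23915031; answer 23915031
Part 2: R1 = 23915031; d = 2; total draws C(11,6) = 462; favorable C(9,6) = 84; P = 2/11; answer 2/11
Part 3: R2 = 2/11; threaded value p + q = 13; c = -36; T(2) = -3*(-13) + 1*(-36) = 3; iterating: T(2)=3, T(3)=-22, T(4)=69, T(5)=-229, T(6)=756, T(7)=-2497, T(8)=8247, T(9)=-27238, T(10)=89961, T(11)=-297121, T(12)=981324, T(13)=-3241093; answer -3241093
Part 4: R3 = -3241093; r = 3241093; squarings mod 1042: 251^1=251, 251^2=481, 251^4=37, 251^8=327, 251^16=645, 251^32=267, 251^64=433, 251^128=971, 251^256=873, 251^512=427, 251^1024=1021, 251^2048=441, 251^4096=669, 251^8192=543, 251^16384=1005, 251^32768=327, 251^65536=645, 251^131072=267, 251^262144=433, 251^524288=971, 251^1048576=873, 251^2097152=427; 251^3241093 = 251^1 * 251^4 * 251^128 * 251^1024 * 251^4096 * 251^8192 * 251^16384 * 251^65536 * 251^1048576 * 251^2097152 = 483 (mod 1042); answer 483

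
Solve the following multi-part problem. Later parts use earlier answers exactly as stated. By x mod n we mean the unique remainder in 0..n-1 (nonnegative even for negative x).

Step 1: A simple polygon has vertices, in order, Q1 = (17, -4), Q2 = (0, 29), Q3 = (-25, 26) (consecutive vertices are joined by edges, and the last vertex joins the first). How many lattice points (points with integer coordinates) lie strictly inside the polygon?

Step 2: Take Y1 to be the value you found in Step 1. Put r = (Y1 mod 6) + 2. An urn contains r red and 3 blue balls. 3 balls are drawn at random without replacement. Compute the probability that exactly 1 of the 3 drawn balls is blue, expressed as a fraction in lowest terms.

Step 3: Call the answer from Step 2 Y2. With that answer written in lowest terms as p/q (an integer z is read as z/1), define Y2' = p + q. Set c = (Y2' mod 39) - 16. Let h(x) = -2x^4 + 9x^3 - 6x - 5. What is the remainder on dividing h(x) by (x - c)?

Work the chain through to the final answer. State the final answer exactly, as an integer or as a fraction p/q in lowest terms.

-56957

Step 1: cross terms: (17*29 - 0*-4)=493, (0*26 - -25*29)=725, (-25*-4 - 17*26)=-342; twice the area = |876| = 876; area = 438; boundary points = 1 + 1 + 6 = 8; strictly interior points = area - boundary/2 + 1 = 435; answer 435
Step 2: Y1 = 435; r = 5; total draws C(8,3) = 56; favorable C(3,1)*C(5,2) = 30; P = 15/28; answer 15/28
Step 3: Y2 = 15/28; threaded value p + q = 43; c = -12; remainder = value at the root: -2*(-12)^4 + 9*(-12)^3 - 6*(-12)^1 - 5 = (-41472) + (-15552) + (72) + (-5) = -56957; answer -56957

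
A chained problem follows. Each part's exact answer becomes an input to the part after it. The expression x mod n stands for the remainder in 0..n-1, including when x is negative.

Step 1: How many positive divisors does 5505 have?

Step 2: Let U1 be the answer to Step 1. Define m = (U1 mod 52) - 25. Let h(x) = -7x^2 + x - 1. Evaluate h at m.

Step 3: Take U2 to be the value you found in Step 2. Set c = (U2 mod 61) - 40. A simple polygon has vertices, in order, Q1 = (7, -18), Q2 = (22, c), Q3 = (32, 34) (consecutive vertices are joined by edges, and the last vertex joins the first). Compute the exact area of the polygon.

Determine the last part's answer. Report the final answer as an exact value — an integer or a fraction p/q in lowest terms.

Step 1: 5505 = 3 * 5 * 367; number of divisors = (1+1) * (1+1) * (1+1) = 8; answer 8
Step 2: U1 = 8; m = -17; -7*(-17)^2 + 1*(-17)^1 - 1 = (-2023) + (-17) + (-1) = -2041; answer -2041
Step 3: U2 = -2041; c = -7; cross terms: (7*-7 - 22*-18)=347, (22*34 - 32*-7)=972, (32*-18 - 7*34)=-814; twice the area = |505| = 505; area = 505/2; answer 505/2

505/2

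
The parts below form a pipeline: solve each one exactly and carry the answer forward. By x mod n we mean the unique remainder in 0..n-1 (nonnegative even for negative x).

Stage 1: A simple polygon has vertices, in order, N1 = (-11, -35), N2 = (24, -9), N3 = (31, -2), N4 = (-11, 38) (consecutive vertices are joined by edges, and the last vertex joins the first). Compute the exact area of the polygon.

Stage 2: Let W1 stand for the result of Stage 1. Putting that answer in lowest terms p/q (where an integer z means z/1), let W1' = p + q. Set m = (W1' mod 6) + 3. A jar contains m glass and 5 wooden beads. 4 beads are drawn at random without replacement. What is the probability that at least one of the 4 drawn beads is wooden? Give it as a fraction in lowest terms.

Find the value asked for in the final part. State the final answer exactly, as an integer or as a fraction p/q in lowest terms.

Stage 1: cross terms: (-11*-9 - 24*-35)=939, (24*-2 - 31*-9)=231, (31*38 - -11*-2)=1156, (-11*-35 - -11*38)=803; twice the area = |3129| = 3129; area = 3129/2; answer 3129/2
Stage 2: W1 = 3129/2; threaded value p + q = 3131; m = 8; total draws C(13,4) = 715; complement C(8,4) = 70; favorable 715 - 70 = 645; P = 129/143; answer 129/143

129/143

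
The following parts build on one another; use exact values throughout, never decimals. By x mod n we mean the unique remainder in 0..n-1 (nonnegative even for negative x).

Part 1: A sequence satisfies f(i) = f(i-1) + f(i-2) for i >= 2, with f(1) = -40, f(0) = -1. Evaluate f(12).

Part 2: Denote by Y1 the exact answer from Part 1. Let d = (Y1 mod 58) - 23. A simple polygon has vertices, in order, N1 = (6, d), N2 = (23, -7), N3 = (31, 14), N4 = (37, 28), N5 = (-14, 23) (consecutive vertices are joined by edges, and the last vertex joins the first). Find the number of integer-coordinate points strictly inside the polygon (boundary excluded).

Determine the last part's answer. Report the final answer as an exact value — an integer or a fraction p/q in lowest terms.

1233

Part 1: f(2) = 1*(-40) + 1*(-1) = -41; iterating: f(2)=-41, f(3)=-81, f(4)=-122, f(5)=-203, f(6)=-325, f(7)=-528, f(8)=-853, f(9)=-1381, f(10)=-2234, f(11)=-3615, f(12)=-5849; answer -5849
Part 2: Y1 = -5849; d = -14; cross terms: (6*-7 - 23*-14)=280, (23*14 - 31*-7)=539, (31*28 - 37*14)=350, (37*23 - -14*28)=1243, (-14*-14 - 6*23)=58; twice the area = |2470| = 2470; area = 1235; boundary points = 1 + 1 + 2 + 1 + 1 = 6; strictly interior points = area - boundary/2 + 1 = 1233; answer 1233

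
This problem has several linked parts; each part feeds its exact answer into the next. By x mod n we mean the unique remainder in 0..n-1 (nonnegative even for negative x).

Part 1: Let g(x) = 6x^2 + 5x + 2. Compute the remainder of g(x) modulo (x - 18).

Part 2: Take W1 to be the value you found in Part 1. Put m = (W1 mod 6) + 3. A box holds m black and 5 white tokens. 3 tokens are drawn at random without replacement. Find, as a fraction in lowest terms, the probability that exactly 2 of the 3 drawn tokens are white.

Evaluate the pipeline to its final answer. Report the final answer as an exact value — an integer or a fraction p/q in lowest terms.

Part 1: remainder = value at the root: 6*(18)^2 + 5*(18)^1 + 2 = (1944) + (90) + (2) = 2036; answer 2036
Part 2: W1 = 2036; m = 5; total draws C(10,3) = 120; favorable C(5,2)*C(5,1) = 50; P = 5/12; answer 5/12

5/12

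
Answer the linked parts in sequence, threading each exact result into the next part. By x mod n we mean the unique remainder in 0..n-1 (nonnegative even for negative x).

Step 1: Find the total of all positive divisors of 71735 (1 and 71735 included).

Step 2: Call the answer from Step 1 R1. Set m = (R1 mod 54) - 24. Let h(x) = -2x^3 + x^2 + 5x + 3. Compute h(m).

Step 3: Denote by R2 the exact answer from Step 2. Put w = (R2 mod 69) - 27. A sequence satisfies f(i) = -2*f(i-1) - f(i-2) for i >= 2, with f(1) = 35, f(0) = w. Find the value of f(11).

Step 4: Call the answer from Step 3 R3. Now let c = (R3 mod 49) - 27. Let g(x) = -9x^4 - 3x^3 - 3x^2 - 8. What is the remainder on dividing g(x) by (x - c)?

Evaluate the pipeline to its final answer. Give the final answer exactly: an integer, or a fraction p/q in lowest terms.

-446183

Step 1: 71735 = 5 * 14347; sigma = (1 + 5) * (1 + 14347) = 6 * 14348 = 86088; answer 86088
Step 2: R1 = 86088; m = -12; -2*(-12)^3 + 1*(-12)^2 + 5*(-12)^1 + 3 = (3456) + (144) + (-60) + (3) = 3543; answer 3543
Step 3: R2 = 3543; w = -3; f(2) = -2*(35) - 1*(-3) = -67; iterating: f(2)=-67, f(3)=99, f(4)=-131, f(5)=163, f(6)=-195, f(7)=227, f(8)=-259, f(9)=291, f(10)=-323, f(11)=355; answer 355
Step 4: R3 = 355; c = -15; remainder = value at the root: -9*(-15)^4 - 3*(-15)^3 - 3*(-15)^2 - 8 = (-455625) + (10125) + (-675) + (-8) = -446183; answer -446183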